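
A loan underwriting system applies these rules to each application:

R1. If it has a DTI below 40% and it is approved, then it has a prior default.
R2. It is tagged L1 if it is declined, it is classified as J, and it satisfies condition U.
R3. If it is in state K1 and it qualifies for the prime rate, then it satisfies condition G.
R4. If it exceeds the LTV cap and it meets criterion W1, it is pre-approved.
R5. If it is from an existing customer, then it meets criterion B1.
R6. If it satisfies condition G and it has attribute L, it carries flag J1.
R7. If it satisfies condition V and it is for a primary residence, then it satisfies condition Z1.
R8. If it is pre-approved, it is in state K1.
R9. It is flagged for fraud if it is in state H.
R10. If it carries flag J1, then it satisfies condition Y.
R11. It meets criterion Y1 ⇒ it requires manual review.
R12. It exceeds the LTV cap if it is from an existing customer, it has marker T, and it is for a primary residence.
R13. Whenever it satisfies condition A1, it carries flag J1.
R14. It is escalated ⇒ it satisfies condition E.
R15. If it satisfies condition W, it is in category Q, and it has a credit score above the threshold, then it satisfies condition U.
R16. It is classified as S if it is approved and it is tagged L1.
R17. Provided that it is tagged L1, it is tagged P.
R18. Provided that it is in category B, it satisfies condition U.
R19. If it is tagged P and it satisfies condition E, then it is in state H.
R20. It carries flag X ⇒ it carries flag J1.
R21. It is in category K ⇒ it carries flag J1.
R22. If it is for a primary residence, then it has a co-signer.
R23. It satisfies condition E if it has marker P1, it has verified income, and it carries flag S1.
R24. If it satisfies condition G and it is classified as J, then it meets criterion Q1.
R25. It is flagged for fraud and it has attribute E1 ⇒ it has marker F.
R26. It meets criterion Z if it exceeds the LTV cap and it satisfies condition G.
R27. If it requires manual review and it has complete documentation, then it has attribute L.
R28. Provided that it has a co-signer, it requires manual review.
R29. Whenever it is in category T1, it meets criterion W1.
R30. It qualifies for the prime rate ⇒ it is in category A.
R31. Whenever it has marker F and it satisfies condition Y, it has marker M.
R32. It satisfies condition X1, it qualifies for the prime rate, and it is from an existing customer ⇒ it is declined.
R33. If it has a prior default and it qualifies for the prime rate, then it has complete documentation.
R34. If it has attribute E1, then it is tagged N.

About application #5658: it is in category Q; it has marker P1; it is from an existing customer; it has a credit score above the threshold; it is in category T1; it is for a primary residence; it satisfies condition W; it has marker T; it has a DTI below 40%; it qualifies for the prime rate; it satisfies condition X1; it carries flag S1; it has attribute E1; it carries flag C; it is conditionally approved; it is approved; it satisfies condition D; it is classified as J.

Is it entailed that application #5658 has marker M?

No

Forward chaining from the given facts derives: has a prior default, meets criterion B1, exceeds the LTV cap, satisfies condition U, has a co-signer, requires manual review, meets criterion W1, is in category A, is declined, has complete documentation, is tagged N, is tagged L1, is pre-approved, is in state K1, is classified as S, is tagged P, has attribute L, satisfies condition G, carries flag J1, satisfies condition Y, meets criterion Q1, meets criterion Z.
The only rule concluding "it has marker M" is R31, which needs "it has marker F"; that is never established.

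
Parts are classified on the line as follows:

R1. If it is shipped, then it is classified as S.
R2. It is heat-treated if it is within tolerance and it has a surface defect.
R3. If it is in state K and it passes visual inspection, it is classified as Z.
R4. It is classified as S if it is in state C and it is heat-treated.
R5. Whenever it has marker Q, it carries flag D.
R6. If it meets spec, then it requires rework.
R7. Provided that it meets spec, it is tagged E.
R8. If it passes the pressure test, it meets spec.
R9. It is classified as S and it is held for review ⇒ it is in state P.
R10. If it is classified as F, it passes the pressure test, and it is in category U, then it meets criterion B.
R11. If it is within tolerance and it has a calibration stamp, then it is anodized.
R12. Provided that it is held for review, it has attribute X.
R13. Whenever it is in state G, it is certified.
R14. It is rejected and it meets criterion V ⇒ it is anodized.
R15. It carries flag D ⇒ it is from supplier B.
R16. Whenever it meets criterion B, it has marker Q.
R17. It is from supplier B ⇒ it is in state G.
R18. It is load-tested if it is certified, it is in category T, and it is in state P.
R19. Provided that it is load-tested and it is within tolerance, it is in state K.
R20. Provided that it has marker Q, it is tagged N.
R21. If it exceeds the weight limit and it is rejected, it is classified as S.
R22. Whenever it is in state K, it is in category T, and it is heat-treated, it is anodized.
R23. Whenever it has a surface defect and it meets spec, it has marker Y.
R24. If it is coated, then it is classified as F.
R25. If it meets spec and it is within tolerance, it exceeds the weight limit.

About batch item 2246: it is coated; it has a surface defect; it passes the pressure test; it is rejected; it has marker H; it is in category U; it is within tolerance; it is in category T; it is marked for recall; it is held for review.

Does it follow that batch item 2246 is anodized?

Yes

By R2 (it is within tolerance, it has a surface defect): it is heat-treated.
By R8 (it passes the pressure test): it meets spec.
By R24 (it is coated): it is classified as F.
By R25 (it meets spec, it is within tolerance): it exceeds the weight limit.
By R10 (it is classified as F, it passes the pressure test, it is in category U): it meets criterion B.
By R16 (it meets criterion B): it has marker Q.
By R21 (it exceeds the weight limit, it is rejected): it is classified as S.
By R5 (it has marker Q): it carries flag D.
By R9 (it is classified as S, it is held for review): it is in state P.
By R15 (it carries flag D): it is from supplier B.
By R17 (it is from supplier B): it is in state G.
By R13 (it is in state G): it is certified.
By R18 (it is certified, it is in category T, it is in state P): it is load-tested.
By R19 (it is load-tested, it is within tolerance): it is in state K.
By R22 (it is in state K, it is in category T, it is heat-treated): it is anodized.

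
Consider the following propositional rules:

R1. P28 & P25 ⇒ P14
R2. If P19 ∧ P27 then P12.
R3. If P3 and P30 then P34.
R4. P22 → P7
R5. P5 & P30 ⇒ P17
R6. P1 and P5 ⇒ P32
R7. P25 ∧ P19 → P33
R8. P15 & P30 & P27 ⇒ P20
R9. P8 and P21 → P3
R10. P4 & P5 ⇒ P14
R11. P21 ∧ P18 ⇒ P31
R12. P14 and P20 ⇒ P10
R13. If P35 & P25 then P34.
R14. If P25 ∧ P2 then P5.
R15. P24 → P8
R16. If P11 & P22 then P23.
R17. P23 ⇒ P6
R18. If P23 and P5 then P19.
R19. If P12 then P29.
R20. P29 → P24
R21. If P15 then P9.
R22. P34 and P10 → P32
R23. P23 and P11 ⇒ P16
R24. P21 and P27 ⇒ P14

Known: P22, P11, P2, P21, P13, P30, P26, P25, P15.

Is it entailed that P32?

Forward chaining from the given facts derives: P7, P5, P23, P6, P19, P9, P16, P17, P33.
Rules concluding P32: R6 needs P1; R22 needs P34 — none of these are established.

No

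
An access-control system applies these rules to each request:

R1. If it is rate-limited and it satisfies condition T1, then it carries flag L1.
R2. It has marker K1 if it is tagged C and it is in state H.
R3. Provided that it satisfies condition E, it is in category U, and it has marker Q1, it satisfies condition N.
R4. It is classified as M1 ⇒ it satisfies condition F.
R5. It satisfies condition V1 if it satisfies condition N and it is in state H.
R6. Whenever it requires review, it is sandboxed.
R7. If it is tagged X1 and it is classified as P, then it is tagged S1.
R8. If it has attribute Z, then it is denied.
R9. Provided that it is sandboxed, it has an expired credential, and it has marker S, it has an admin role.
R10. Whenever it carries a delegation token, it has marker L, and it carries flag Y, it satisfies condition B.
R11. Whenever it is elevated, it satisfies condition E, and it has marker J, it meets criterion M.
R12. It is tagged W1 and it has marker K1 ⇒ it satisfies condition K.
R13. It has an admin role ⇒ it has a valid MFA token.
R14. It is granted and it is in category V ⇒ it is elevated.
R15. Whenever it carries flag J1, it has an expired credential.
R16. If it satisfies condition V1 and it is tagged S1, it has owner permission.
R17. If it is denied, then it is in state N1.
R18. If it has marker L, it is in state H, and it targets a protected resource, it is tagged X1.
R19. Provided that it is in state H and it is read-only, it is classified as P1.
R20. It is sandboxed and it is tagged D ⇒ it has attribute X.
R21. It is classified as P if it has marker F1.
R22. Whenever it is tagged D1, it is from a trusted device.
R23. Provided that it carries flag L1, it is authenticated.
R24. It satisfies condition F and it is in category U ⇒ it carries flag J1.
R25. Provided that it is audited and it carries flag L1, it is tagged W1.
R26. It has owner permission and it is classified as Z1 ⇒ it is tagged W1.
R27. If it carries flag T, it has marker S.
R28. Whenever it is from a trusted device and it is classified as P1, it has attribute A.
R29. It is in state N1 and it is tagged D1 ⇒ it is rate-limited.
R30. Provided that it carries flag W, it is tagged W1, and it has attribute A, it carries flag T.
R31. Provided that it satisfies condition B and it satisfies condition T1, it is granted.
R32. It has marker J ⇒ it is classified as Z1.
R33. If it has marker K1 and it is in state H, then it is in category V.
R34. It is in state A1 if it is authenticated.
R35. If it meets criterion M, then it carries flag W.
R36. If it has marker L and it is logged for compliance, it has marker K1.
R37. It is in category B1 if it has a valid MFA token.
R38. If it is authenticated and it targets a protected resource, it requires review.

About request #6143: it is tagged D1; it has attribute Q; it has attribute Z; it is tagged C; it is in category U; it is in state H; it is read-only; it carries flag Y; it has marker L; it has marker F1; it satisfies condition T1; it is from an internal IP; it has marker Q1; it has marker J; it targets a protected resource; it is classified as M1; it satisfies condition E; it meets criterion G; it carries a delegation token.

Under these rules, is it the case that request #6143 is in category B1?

By R2 (it is tagged C, it is in state H): it has marker K1.
By R3 (it satisfies condition E, it is in category U, it has marker Q1): it satisfies condition N.
By R4 (it is classified as M1): it satisfies condition F.
By R5 (it satisfies condition N, it is in state H): it satisfies condition V1.
By R8 (it has attribute Z): it is denied.
By R10 (it carries a delegation token, it has marker L, it carries flag Y): it satisfies condition B.
By R17 (it is denied): it is in state N1.
By R18 (it has marker L, it is in state H, it targets a protected resource): it is tagged X1.
By R19 (it is in state H, it is read-only): it is classified as P1.
By R21 (it has marker F1): it is classified as P.
By R22 (it is tagged D1): it is from a trusted device.
By R24 (it satisfies condition F, it is in category U): it carries flag J1.
By R28 (it is from a trusted device, it is classified as P1): it has attribute A.
By R29 (it is in state N1, it is tagged D1): it is rate-limited.
By R31 (it satisfies condition B, it satisfies condition T1): it is granted.
By R32 (it has marker J): it is classified as Z1.
By R33 (it has marker K1, it is in state H): it is in category V.
By R1 (it is rate-limited, it satisfies condition T1): it carries flag L1.
By R7 (it is tagged X1, it is classified as P): it is tagged S1.
By R14 (it is granted, it is in category V): it is elevated.
By R15 (it carries flag J1): it has an expired credential.
By R16 (it satisfies condition V1, it is tagged S1): it has owner permission.
By R23 (it carries flag L1): it is authenticated.
By R26 (it has owner permission, it is classified as Z1): it is tagged W1.
By R38 (it is authenticated, it targets a protected resource): it requires review.
By R6 (it requires review): it is sandboxed.
By R11 (it is elevated, it satisfies condition E, it has marker J): it meets criterion M.
By R35 (it meets criterion M): it carries flag W.
By R30 (it carries flag W, it is tagged W1, it has attribute A): it carries flag T.
By R27 (it carries flag T): it has marker S.
By R9 (it is sandboxed, it has an expired credential, it has marker S): it has an admin role.
By R13 (it has an admin role): it has a valid MFA token.
By R37 (it has a valid MFA token): it is in category B1.

Yes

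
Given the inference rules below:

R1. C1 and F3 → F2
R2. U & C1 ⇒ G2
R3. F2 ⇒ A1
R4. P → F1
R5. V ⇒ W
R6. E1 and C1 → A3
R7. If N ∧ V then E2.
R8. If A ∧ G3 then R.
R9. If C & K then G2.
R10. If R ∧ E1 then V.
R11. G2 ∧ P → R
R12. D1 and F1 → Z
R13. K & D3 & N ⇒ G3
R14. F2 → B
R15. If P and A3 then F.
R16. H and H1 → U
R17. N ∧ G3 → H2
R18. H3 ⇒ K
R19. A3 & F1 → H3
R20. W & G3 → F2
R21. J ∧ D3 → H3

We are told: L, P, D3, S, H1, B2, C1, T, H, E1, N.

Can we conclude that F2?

Yes

F1  (by R4: P)
A3  (by R6: E1, C1)
U  (by R16: H, H1)
H3  (by R19: A3, F1)
G2  (by R2: U, C1)
R  (by R11: G2, P)
K  (by R18: H3)
V  (by R10: R, E1)
G3  (by R13: K, D3, N)
W  (by R5: V)
F2  (by R20: W, G3)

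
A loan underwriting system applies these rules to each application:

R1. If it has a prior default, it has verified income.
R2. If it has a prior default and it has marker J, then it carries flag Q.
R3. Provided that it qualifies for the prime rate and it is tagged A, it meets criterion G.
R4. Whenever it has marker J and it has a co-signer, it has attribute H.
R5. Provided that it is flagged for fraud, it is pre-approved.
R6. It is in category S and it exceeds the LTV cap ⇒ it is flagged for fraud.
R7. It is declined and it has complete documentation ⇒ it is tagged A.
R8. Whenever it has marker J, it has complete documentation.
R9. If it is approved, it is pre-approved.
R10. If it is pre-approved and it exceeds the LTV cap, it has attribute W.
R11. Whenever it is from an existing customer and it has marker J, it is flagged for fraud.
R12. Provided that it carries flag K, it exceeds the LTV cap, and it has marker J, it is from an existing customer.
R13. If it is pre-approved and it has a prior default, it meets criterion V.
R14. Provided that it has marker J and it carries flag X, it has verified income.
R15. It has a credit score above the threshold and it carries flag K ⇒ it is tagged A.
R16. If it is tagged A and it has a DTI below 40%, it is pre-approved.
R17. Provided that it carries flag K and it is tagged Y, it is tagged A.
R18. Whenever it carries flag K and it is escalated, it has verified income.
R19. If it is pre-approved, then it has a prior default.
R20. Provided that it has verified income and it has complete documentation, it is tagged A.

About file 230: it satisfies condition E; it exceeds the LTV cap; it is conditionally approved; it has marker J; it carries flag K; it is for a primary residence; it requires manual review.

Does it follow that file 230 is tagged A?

Yes

By R8 (it has marker J): it has complete documentation.
By R12 (it carries flag K, it exceeds the LTV cap, it has marker J): it is from an existing customer.
By R11 (it is from an existing customer, it has marker J): it is flagged for fraud.
By R5 (it is flagged for fraud): it is pre-approved.
By R19 (it is pre-approved): it has a prior default.
By R1 (it has a prior default): it has verified income.
By R20 (it has verified income, it has complete documentation): it is tagged A.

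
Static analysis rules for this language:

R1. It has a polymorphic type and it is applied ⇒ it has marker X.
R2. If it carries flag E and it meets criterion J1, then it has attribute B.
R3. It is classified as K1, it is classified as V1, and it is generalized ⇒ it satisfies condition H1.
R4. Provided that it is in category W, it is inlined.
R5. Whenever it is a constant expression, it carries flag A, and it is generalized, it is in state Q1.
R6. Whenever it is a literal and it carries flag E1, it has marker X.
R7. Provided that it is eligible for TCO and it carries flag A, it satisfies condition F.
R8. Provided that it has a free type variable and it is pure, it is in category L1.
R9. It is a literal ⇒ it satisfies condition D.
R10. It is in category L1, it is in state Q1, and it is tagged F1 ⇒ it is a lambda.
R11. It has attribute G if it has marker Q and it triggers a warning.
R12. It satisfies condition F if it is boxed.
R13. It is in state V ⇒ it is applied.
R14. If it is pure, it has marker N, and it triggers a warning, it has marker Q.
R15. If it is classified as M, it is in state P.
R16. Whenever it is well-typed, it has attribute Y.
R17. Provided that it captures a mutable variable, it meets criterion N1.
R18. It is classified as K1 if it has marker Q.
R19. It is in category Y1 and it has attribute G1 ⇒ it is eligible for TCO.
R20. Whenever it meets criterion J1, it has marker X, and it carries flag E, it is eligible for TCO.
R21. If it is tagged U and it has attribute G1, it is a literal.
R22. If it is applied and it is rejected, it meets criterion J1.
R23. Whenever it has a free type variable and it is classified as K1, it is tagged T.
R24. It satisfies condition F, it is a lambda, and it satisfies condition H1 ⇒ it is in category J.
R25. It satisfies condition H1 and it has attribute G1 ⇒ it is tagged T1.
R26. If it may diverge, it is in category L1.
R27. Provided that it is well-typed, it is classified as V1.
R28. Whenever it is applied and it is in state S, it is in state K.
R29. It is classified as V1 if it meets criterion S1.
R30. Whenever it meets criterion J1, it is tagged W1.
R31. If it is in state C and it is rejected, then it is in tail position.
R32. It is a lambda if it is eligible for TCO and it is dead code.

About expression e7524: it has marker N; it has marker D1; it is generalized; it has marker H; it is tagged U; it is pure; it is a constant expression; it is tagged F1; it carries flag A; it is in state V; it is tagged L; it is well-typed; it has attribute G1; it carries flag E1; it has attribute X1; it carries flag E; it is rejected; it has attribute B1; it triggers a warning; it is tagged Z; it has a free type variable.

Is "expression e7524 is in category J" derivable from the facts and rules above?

Yes

By R5 (it is a constant expression, it carries flag A, it is generalized): it is in state Q1.
By R8 (it has a free type variable, it is pure): it is in category L1.
By R10 (it is in category L1, it is in state Q1, it is tagged F1): it is a lambda.
By R13 (it is in state V): it is applied.
By R14 (it is pure, it has marker N, it triggers a warning): it has marker Q.
By R18 (it has marker Q): it is classified as K1.
By R21 (it is tagged U, it has attribute G1): it is a literal.
By R22 (it is applied, it is rejected): it meets criterion J1.
By R27 (it is well-typed): it is classified as V1.
By R3 (it is classified as K1, it is classified as V1, it is generalized): it satisfies condition H1.
By R6 (it is a literal, it carries flag E1): it has marker X.
By R20 (it meets criterion J1, it has marker X, it carries flag E): it is eligible for TCO.
By R7 (it is eligible for TCO, it carries flag A): it satisfies condition F.
By R24 (it satisfies condition F, it is a lambda, it satisfies condition H1): it is in category J.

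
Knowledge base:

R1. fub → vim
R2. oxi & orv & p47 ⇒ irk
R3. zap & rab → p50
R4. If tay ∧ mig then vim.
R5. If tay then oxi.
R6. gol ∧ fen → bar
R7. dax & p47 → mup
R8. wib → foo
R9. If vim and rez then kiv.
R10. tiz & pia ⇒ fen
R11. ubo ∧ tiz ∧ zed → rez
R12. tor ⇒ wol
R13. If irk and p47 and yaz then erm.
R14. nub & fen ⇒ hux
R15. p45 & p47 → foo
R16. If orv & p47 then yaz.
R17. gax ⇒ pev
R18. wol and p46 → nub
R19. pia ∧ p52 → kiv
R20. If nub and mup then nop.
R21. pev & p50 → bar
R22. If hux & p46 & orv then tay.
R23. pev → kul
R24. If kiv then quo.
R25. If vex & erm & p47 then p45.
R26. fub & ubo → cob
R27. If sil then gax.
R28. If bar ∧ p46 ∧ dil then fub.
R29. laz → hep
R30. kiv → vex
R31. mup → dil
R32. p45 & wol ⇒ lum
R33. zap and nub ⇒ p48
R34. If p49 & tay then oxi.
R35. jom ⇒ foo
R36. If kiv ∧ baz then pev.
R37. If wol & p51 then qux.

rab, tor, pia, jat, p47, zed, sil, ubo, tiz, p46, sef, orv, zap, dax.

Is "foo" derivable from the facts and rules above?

p50  (by R3: zap, rab)
mup  (by R7: dax, p47)
fen  (by R10: tiz, pia)
rez  (by R11: ubo, tiz, zed)
wol  (by R12: tor)
yaz  (by R16: orv, p47)
nub  (by R18: wol, p46)
gax  (by R27: sil)
dil  (by R31: mup)
hux  (by R14: nub, fen)
pev  (by R17: gax)
bar  (by R21: pev, p50)
tay  (by R22: hux, p46, orv)
fub  (by R28: bar, p46, dil)
vim  (by R1: fub)
oxi  (by R5: tay)
kiv  (by R9: vim, rez)
vex  (by R30: kiv)
irk  (by R2: oxi, orv, p47)
erm  (by R13: irk, p47, yaz)
p45  (by R25: vex, erm, p47)
foo  (by R15: p45, p47)

Yes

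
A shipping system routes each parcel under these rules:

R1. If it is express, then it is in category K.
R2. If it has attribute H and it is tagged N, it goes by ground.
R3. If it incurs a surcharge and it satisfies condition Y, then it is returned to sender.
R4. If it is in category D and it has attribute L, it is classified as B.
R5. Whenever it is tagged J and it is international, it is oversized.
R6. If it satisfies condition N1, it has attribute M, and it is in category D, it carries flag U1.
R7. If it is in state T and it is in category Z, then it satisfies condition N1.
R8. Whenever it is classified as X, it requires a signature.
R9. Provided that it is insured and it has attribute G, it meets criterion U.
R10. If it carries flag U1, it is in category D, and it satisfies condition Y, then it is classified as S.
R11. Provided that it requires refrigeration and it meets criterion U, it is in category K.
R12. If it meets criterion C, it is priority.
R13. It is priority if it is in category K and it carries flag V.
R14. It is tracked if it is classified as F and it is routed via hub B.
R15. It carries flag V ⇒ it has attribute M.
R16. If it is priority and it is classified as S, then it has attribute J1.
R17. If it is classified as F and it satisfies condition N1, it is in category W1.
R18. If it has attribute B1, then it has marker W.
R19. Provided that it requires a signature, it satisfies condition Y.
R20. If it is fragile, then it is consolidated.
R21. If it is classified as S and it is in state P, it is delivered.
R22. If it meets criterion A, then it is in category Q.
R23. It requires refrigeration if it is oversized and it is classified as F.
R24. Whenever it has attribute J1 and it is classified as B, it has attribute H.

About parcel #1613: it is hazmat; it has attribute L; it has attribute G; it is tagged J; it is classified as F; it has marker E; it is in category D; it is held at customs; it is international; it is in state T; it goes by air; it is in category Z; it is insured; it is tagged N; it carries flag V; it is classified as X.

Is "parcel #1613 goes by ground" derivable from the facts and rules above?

Yes

By R4 (it is in category D, it has attribute L): it is classified as B.
By R5 (it is tagged J, it is international): it is oversized.
By R7 (it is in state T, it is in category Z): it satisfies condition N1.
By R8 (it is classified as X): it requires a signature.
By R9 (it is insured, it has attribute G): it meets criterion U.
By R15 (it carries flag V): it has attribute M.
By R19 (it requires a signature): it satisfies condition Y.
By R23 (it is oversized, it is classified as F): it requires refrigeration.
By R6 (it satisfies condition N1, it has attribute M, it is in category D): it carries flag U1.
By R10 (it carries flag U1, it is in category D, it satisfies condition Y): it is classified as S.
By R11 (it requires refrigeration, it meets criterion U): it is in category K.
By R13 (it is in category K, it carries flag V): it is priority.
By R16 (it is priority, it is classified as S): it has attribute J1.
By R24 (it has attribute J1, it is classified as B): it has attribute H.
By R2 (it has attribute H, it is tagged N): it goes by ground.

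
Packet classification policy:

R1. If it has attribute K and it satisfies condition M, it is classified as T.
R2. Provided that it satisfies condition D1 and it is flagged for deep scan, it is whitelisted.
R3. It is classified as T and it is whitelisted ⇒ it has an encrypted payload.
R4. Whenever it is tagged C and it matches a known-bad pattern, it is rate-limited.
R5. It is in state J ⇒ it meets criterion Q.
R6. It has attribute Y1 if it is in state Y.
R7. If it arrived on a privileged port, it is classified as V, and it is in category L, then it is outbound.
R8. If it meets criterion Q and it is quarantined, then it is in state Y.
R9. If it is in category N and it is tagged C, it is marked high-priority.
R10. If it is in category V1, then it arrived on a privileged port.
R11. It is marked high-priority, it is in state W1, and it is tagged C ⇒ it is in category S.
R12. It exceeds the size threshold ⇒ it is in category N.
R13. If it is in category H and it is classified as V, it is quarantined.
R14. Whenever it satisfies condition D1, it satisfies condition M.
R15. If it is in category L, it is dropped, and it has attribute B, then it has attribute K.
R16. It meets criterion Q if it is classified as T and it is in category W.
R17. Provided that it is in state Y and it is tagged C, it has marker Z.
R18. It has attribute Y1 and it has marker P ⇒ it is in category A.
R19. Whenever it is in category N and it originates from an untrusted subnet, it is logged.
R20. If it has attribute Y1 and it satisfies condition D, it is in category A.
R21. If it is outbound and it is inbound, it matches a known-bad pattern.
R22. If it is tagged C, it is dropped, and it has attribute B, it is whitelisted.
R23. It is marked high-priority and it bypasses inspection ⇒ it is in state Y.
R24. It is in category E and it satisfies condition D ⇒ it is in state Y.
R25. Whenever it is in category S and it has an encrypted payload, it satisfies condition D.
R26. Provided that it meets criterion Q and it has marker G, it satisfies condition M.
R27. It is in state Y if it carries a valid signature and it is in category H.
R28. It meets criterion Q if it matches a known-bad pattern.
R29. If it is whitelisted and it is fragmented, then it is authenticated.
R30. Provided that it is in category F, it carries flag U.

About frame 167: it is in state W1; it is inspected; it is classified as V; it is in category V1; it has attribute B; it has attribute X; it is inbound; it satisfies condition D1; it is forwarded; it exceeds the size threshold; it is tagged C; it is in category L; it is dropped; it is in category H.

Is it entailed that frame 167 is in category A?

By R10 (it is in category V1): it arrived on a privileged port.
By R12 (it exceeds the size threshold): it is in category N.
By R13 (it is in category H, it is classified as V): it is quarantined.
By R14 (it satisfies condition D1): it satisfies condition M.
By R15 (it is in category L, it is dropped, it has attribute B): it has attribute K.
By R22 (it is tagged C, it is dropped, it has attribute B): it is whitelisted.
By R1 (it has attribute K, it satisfies condition M): it is classified as T.
By R3 (it is classified as T, it is whitelisted): it has an encrypted payload.
By R7 (it arrived on a privileged port, it is classified as V, it is in category L): it is outbound.
By R9 (it is in category N, it is tagged C): it is marked high-priority.
By R11 (it is marked high-priority, it is in state W1, it is tagged C): it is in category S.
By R21 (it is outbound, it is inbound): it matches a known-bad pattern.
By R25 (it is in category S, it has an encrypted payload): it satisfies condition D.
By R28 (it matches a known-bad pattern): it meets criterion Q.
By R8 (it meets criterion Q, it is quarantined): it is in state Y.
By R6 (it is in state Y): it has attribute Y1.
By R20 (it has attribute Y1, it satisfies condition D): it is in category A.

Yes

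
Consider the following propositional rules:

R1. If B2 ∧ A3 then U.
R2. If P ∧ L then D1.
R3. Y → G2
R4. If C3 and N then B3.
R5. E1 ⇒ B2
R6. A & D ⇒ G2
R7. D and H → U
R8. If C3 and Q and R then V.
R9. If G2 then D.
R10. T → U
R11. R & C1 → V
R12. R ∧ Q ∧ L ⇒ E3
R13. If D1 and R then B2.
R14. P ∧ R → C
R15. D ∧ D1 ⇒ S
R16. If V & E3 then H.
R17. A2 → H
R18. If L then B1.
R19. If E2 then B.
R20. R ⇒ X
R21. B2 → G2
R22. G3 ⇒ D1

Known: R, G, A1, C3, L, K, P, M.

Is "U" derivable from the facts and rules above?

No

Forward chaining from the given facts derives: D1, B2, C, B1, X, G2, D, S.
Rules concluding U: R1 needs A3; R7 needs H; R10 needs T — none of these are established.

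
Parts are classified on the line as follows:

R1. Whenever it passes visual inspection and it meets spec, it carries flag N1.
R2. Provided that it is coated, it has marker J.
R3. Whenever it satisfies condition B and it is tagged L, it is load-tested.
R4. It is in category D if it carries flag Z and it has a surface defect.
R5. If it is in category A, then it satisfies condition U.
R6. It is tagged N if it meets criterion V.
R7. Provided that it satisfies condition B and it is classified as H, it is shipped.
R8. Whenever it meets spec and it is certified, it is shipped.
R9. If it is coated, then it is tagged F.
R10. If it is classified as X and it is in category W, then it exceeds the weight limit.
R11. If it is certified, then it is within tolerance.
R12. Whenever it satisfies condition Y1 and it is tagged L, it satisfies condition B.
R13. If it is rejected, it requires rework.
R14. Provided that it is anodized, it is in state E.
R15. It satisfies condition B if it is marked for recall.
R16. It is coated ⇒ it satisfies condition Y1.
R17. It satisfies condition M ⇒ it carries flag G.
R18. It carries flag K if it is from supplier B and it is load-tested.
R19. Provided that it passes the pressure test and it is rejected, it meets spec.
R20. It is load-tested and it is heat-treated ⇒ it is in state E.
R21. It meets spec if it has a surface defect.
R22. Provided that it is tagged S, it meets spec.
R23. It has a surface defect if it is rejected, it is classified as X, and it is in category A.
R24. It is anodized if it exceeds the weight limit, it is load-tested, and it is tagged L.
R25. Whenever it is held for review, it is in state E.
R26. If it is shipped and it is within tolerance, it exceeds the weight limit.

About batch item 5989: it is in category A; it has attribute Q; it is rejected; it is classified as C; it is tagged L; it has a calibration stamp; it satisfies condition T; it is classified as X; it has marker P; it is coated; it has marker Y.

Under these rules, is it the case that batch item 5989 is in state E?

Forward chaining from the given facts derives: has marker J, satisfies condition U, is tagged F, requires rework, satisfies condition Y1, has a surface defect, satisfies condition B, meets spec, is load-tested.
Rules concluding "it is in state E": R14 needs "it is anodized"; R20 needs "it is heat-treated"; R25 needs "it is held for review" — none of these are established.

No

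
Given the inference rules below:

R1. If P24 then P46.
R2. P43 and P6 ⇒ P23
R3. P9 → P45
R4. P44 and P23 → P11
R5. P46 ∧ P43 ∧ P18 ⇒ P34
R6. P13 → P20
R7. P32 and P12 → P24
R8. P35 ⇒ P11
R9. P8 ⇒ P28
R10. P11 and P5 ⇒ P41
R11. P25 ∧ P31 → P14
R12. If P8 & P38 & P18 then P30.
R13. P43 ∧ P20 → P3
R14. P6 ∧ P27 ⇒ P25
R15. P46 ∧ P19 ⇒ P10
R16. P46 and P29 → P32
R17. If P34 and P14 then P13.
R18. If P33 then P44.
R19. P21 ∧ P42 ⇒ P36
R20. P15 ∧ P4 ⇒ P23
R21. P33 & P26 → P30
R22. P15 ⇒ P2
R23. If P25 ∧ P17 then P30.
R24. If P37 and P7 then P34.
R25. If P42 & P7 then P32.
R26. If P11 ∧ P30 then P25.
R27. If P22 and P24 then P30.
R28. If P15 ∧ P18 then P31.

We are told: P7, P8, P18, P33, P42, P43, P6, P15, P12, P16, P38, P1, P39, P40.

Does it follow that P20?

Yes

P23  (by R2: P43, P6)
P30  (by R12: P8, P38, P18)
P44  (by R18: P33)
P32  (by R25: P42, P7)
P31  (by R28: P15, P18)
P11  (by R4: P44, P23)
P24  (by R7: P32, P12)
P25  (by R26: P11, P30)
P46  (by R1: P24)
P34  (by R5: P46, P43, P18)
P14  (by R11: P25, P31)
P13  (by R17: P34, P14)
P20  (by R6: P13)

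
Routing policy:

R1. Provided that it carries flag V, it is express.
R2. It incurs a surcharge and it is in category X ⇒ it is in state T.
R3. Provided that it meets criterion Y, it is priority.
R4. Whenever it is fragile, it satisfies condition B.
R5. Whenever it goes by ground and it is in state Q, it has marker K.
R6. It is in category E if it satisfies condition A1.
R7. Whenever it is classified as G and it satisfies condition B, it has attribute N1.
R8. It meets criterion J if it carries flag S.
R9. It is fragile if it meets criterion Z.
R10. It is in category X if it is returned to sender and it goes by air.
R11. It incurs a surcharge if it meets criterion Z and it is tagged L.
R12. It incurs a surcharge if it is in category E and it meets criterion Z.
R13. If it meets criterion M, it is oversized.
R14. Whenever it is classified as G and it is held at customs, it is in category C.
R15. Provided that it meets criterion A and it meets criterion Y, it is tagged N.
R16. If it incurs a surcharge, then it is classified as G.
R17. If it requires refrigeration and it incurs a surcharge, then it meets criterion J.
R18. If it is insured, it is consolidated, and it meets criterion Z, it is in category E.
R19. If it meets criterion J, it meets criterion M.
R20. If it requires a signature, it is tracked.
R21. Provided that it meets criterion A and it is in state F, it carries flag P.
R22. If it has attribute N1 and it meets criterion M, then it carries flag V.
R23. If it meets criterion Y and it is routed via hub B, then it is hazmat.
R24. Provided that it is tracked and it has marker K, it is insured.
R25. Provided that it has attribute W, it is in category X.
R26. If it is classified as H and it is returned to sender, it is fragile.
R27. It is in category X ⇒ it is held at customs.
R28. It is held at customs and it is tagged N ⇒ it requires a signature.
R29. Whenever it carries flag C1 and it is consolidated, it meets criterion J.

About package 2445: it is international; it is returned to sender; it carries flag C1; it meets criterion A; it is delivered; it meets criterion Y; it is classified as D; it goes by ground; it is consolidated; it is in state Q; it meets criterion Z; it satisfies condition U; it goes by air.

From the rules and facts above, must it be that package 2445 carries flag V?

By R5 (it goes by ground, it is in state Q): it has marker K.
By R9 (it meets criterion Z): it is fragile.
By R10 (it is returned to sender, it goes by air): it is in category X.
By R15 (it meets criterion A, it meets criterion Y): it is tagged N.
By R27 (it is in category X): it is held at customs.
By R28 (it is held at customs, it is tagged N): it requires a signature.
By R29 (it carries flag C1, it is consolidated): it meets criterion J.
By R4 (it is fragile): it satisfies condition B.
By R19 (it meets criterion J): it meets criterion M.
By R20 (it requires a signature): it is tracked.
By R24 (it is tracked, it has marker K): it is insured.
By R18 (it is insured, it is consolidated, it meets criterion Z): it is in category E.
By R12 (it is in category E, it meets criterion Z): it incurs a surcharge.
By R16 (it incurs a surcharge): it is classified as G.
By R7 (it is classified as G, it satisfies condition B): it has attribute N1.
By R22 (it has attribute N1, it meets criterion M): it carries flag V.

Yes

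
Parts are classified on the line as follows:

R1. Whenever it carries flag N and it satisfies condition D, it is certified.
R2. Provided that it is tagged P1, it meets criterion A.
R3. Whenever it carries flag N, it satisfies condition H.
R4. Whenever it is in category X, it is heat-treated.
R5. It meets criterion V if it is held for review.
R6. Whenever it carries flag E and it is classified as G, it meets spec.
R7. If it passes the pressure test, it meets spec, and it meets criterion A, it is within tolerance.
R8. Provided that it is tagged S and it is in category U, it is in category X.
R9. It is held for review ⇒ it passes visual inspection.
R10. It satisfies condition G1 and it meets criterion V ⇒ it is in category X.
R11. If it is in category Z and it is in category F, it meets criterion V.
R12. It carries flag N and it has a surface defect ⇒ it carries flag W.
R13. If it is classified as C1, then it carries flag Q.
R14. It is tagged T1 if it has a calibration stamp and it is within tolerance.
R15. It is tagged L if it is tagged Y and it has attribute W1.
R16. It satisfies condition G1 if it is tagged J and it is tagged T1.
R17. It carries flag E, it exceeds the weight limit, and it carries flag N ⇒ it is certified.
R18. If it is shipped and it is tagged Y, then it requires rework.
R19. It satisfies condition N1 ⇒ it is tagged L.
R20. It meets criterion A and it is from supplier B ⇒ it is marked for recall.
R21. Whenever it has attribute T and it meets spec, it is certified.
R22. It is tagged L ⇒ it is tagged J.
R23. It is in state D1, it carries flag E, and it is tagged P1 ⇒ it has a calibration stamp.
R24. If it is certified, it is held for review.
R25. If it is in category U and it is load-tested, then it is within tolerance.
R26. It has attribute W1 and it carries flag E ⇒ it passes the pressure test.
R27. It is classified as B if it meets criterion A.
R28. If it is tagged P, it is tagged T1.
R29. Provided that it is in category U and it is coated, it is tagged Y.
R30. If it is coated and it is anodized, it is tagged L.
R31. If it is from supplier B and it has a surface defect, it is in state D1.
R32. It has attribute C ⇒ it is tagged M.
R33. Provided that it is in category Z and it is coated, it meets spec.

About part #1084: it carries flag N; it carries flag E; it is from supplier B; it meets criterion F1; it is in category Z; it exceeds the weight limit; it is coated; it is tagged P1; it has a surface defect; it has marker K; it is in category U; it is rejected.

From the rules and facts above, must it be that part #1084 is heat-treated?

No

Forward chaining from the given facts derives: meets criterion A, satisfies condition H, carries flag W, is certified, is marked for recall, is held for review, is classified as B, is tagged Y, is in state D1, meets spec, meets criterion V, passes visual inspection, has a calibration stamp.
The only rule concluding "it is heat-treated" is R4, which needs "it is in category X"; that is never established.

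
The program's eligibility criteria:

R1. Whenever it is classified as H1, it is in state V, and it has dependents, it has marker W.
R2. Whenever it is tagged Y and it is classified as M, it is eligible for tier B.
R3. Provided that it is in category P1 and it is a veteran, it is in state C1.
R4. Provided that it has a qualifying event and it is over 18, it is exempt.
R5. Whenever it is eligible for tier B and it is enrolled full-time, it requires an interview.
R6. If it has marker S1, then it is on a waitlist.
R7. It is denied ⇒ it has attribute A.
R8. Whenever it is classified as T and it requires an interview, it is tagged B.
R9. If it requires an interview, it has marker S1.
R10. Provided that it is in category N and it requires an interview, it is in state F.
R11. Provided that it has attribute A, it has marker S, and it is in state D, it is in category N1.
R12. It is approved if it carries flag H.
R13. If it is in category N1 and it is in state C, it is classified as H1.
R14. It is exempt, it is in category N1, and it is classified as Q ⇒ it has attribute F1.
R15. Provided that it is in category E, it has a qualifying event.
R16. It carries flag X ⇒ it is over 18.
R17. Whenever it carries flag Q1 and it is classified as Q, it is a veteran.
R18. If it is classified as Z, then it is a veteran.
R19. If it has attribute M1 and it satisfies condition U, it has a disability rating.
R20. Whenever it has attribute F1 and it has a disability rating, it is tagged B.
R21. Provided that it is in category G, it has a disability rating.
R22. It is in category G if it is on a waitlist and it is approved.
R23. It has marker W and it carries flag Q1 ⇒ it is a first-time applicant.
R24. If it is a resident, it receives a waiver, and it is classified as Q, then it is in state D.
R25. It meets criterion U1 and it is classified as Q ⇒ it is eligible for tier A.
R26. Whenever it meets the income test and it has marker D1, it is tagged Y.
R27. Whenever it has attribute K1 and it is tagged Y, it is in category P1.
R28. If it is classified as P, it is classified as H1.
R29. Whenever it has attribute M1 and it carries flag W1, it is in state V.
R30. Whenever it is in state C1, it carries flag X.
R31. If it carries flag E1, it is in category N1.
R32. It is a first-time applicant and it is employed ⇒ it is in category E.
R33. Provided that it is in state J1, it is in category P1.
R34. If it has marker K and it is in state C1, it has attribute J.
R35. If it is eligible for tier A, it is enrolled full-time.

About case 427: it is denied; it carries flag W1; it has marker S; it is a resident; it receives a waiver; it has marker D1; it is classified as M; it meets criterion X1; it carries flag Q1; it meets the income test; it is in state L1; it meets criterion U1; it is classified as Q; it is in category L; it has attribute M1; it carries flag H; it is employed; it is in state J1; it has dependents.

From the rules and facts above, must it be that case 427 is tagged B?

No

Forward chaining from the given facts derives: has attribute A, is approved, is a veteran, is in state D, is eligible for tier A, is tagged Y, is in state V, is in category P1, is enrolled full-time, is eligible for tier B, is in state C1, requires an interview, has marker S1, is in category N1, carries flag X, is on a waitlist, is over 18, is in category G, has a disability rating.
Rules concluding "it is tagged B": R8 needs "it is classified as T"; R20 needs "it has attribute F1" — none of these are established.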